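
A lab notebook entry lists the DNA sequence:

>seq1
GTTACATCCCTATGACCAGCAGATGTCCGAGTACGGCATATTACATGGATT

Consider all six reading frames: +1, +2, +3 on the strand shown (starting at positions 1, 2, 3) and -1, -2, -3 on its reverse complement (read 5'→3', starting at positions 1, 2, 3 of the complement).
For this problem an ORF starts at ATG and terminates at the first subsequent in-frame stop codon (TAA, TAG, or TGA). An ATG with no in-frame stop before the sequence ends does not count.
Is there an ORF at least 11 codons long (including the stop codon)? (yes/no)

Reverse complement (5'→3'): AATCCATGTAATATGCCGTACTCGGACATCTGCTGGTCATAGGGATGTAAC
Frame +1: GTT ACA TCC CTA TGA CCA GCA GAT GTC CGA GTA CGG CAT ATT ACA TGG ATT — no ATG→stop ORF.
Frame +2: TTA CAT CCC TAT GAC CAG CAG ATG TCC GAG TAC GGC ATA TTA CAT GGA — no ATG→stop ORF.
Frame +3: TAC ATC CCT ATG ACC AGC AGA TGT CCG AGT ACG GCA TAT TAC ATG GAT — no ATG→stop ORF.
Frame -1: AAT CCA TGT AAT ATG CCG TAC TCG GAC ATC TGC TGG TCA TAG GGA TGT AAC — ATG at 13, stop TAG at 40 → 30 nt.
Frame -2: ATC CAT GTA ATA TGC CGT ACT CGG ACA TCT GCT GGT CAT AGG GAT GTA — no ATG→stop ORF.
Frame -3: TCC ATG TAA TAT GCC GTA CTC GGA CAT CTG CTG GTC ATA GGG ATG TAA — ATG at 6, stop TAA at 9 → 6 nt; ATG at 45, stop TAA at 48 → 6 nt.
Largest ORF found is 10 codons < 11, so no.

no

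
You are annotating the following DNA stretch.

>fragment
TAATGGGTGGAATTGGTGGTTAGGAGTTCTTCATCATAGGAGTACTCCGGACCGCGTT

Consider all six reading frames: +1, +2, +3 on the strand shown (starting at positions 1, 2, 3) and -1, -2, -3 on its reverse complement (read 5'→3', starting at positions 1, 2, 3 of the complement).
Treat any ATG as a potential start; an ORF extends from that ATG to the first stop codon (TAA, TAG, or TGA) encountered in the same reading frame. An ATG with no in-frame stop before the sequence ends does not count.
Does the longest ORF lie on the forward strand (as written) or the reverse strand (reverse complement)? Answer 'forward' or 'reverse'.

Reverse complement (5'→3'): AACGCGGTCCGGAGTACTCCTATGATGAAGAACTCCTAACCACCAATTCCACCCATTA
Frame +1: TAA TGG GTG GAA TTG GTG GTT AGG AGT TCT TCA TCA TAG GAG TAC TCC GGA CCG CGT — no ATG→stop ORF.
Frame +2: AAT GGG TGG AAT TGG TGG TTA GGA GTT CTT CAT CAT AGG AGT ACT CCG GAC CGC GTT — no ATG→stop ORF.
Frame +3: ATG GGT GGA ATT GGT GGT TAG GAG TTC TTC ATC ATA GGA GTA CTC CGG ACC GCG — ATG at 3, stop TAG at 21 → 21 nt.
Frame -1: AAC GCG GTC CGG AGT ACT CCT ATG ATG AAG AAC TCC TAA CCA CCA ATT CCA CCC ATT — ATG at 22, stop TAA at 37 → 18 nt; ATG at 25, stop TAA at 37 → 15 nt.
Frame -2: ACG CGG TCC GGA GTA CTC CTA TGA TGA AGA ACT CCT AAC CAC CAA TTC CAC CCA TTA — no ATG→stop ORF.
Frame -3: CGC GGT CCG GAG TAC TCC TAT GAT GAA GAA CTC CTA ACC ACC AAT TCC ACC CAT — no ATG→stop ORF.
Forward-strand max 21 nt; reverse-strand max 18 nt. The forward strand has the longer ORF.

forward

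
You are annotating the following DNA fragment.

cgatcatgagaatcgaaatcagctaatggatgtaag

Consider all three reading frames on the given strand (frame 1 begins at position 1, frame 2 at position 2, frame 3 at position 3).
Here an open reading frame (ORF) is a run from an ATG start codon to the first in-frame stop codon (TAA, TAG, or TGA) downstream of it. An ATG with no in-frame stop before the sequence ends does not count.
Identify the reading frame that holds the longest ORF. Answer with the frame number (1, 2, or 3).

Frame 1: CGA TCA TGA GAA TCG AAA TCA GCT AAT GGA TGT AAG — no ATG→stop ORF.
Frame 2: GAT CAT GAG AAT CGA AAT CAG CTA ATG GAT GTA — no ATG→stop ORF.
Frame 3: ATC ATG AGA ATC GAA ATC AGC TAA TGG ATG TAA — ATG at 6, stop TAA at 24 → 21 nt; ATG at 30, stop TAA at 33 → 6 nt.
Longest ORF is 21 nt in frame 3 (positions 6–26).

3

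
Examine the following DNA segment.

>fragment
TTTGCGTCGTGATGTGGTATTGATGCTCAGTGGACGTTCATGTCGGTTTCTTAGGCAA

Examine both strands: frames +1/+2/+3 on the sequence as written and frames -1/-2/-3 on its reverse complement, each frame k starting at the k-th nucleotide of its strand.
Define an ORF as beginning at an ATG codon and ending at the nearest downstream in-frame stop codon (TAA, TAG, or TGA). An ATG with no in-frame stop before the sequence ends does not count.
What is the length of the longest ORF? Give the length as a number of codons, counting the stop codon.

5

Reverse complement (5'→3'): TTGCCTAAGAAACCGACATGAACGTCCACTGAGCATCAATACCACATCACGACGCAAA
Frame +1: TTT GCG TCG TGA TGT GGT ATT GAT GCT CAG TGG ACG TTC ATG TCG GTT TCT TAG GCA — ATG at 40, stop TAG at 52 → 15 nt.
Frame +2: TTG CGT CGT GAT GTG GTA TTG ATG CTC AGT GGA CGT TCA TGT CGG TTT CTT AGG CAA — no ATG→stop ORF.
Frame +3: TGC GTC GTG ATG TGG TAT TGA TGC TCA GTG GAC GTT CAT GTC GGT TTC TTA GGC — ATG at 12, stop TGA at 21 → 12 nt.
Frame -1: TTG CCT AAG AAA CCG ACA TGA ACG TCC ACT GAG CAT CAA TAC CAC ATC ACG ACG CAA — no ATG→stop ORF.
Frame -2: TGC CTA AGA AAC CGA CAT GAA CGT CCA CTG AGC ATC AAT ACC ACA TCA CGA CGC AAA — no ATG→stop ORF.
Frame -3: GCC TAA GAA ACC GAC ATG AAC GTC CAC TGA GCA TCA ATA CCA CAT CAC GAC GCA — ATG at 18, stop TGA at 30 → 15 nt.
Longest: frame +1, positions 40–54, 15 nt = 5 codons = 4 aa. → 5 codons.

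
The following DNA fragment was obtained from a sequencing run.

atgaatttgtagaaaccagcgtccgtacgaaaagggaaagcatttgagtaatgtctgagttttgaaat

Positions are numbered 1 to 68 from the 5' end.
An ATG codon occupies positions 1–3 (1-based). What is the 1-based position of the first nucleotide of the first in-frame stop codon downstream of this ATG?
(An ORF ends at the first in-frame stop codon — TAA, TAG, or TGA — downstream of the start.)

10

Codons from position 1: ATG (1–3), AAT (4–6), TTG (7–9), TAG (10–12).
TAG is a stop codon; it begins at position 10.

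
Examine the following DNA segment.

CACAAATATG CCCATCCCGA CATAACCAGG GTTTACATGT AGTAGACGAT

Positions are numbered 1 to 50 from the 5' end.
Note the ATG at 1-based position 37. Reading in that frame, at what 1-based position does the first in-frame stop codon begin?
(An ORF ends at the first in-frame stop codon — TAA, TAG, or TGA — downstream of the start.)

Codons from position 37: ATG (37–39), TAG (40–42).
TAG is a stop codon; it begins at position 40.

40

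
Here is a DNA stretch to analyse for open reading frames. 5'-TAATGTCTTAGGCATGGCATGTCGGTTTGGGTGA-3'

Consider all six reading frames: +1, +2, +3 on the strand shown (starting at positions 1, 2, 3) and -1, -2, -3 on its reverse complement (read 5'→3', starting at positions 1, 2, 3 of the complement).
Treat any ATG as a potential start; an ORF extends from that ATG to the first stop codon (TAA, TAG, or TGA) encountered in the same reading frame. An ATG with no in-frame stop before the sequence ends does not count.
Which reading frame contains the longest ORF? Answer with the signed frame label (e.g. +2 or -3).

+2

Reverse complement (5'→3'): TCACCCAAACCGACATGCCATGCCTAAGACATTA
Frame +1: TAA TGT CTT AGG CAT GGC ATG TCG GTT TGG GTG — no ATG→stop ORF.
Frame +2: AAT GTC TTA GGC ATG GCA TGT CGG TTT GGG TGA — ATG at 14, stop TGA at 32 → 21 nt.
Frame +3: ATG TCT TAG GCA TGG CAT GTC GGT TTG GGT — ATG at 3, stop TAG at 9 → 9 nt.
Frame -1: TCA CCC AAA CCG ACA TGC CAT GCC TAA GAC ATT — no ATG→stop ORF.
Frame -2: CAC CCA AAC CGA CAT GCC ATG CCT AAG ACA TTA — no ATG→stop ORF.
Frame -3: ACC CAA ACC GAC ATG CCA TGC CTA AGA CAT — no ATG→stop ORF.
Longest ORF is 21 nt in frame +2 (positions 14–34).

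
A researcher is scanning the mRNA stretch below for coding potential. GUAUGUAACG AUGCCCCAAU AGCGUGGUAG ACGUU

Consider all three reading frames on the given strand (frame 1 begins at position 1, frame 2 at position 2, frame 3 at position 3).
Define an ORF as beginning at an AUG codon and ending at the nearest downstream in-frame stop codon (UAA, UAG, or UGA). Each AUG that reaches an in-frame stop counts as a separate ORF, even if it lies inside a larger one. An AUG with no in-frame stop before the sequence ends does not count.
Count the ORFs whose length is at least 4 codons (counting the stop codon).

1

Frame 1: GUA UGU AAC GAU GCC CCA AUA GCG UGG UAG ACG — no AUG→stop ORF.
Frame 2: UAU GUA ACG AUG CCC CAA UAG CGU GGU AGA CGU — AUG at 11, stop UAG at 20 → 12 nt.
Frame 3: AUG UAA CGA UGC CCC AAU AGC GUG GUA GAC GUU — AUG at 3, stop UAA at 6 → 6 nt.
ORFs ≥ 4 codons: frame 2 11–22 (4 codons). Count = 1.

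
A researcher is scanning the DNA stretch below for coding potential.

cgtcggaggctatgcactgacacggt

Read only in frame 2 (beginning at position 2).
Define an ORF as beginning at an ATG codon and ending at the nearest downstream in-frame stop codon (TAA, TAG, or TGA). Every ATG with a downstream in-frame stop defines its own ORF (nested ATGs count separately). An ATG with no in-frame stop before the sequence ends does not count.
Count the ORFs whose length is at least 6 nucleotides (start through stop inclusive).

0

Frame 2: GTC GGA GGC TAT GCA CTG ACA CGG — no ATG→stop ORF.
No ORF reaches 6 nucleotides. Count = 0.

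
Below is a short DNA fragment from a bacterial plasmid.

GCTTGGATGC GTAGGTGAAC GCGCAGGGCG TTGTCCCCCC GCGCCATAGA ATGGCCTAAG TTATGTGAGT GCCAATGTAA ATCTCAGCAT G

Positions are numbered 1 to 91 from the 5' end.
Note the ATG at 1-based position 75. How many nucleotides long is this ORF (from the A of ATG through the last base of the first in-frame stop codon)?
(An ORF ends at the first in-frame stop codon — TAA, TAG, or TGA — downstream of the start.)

Codons from position 75: ATG (75–77), TAA (78–80).
TAA is the first in-frame stop; ORF spans 75–80, 6 nucleotides.

6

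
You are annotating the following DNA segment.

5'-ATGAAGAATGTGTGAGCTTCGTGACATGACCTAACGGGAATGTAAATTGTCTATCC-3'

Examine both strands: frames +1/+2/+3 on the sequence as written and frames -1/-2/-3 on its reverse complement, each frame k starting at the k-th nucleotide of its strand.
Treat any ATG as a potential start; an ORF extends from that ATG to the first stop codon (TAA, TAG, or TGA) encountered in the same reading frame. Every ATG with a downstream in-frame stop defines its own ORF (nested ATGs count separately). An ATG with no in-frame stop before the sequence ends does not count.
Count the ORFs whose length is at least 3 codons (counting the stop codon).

3

Reverse complement (5'→3'): GGATAGACAATTTACATTCCCGTTAGGTCATGTCACGAAGCTCACACATTCTTCAT
Frame +1: ATG AAG AAT GTG TGA GCT TCG TGA CAT GAC CTA ACG GGA ATG TAA ATT GTC TAT — ATG at 1, stop TGA at 13 → 15 nt; ATG at 40, stop TAA at 43 → 6 nt.
Frame +2: TGA AGA ATG TGT GAG CTT CGT GAC ATG ACC TAA CGG GAA TGT AAA TTG TCT ATC — ATG at 8, stop TAA at 32 → 27 nt; ATG at 26, stop TAA at 32 → 9 nt.
Frame +3: GAA GAA TGT GTG AGC TTC GTG ACA TGA CCT AAC GGG AAT GTA AAT TGT CTA TCC — no ATG→stop ORF.
Frame -1: GGA TAG ACA ATT TAC ATT CCC GTT AGG TCA TGT CAC GAA GCT CAC ACA TTC TTC — no ATG→stop ORF.
Frame -2: GAT AGA CAA TTT ACA TTC CCG TTA GGT CAT GTC ACG AAG CTC ACA CAT TCT TCA — no ATG→stop ORF.
Frame -3: ATA GAC AAT TTA CAT TCC CGT TAG GTC ATG TCA CGA AGC TCA CAC ATT CTT CAT — no ATG→stop ORF.
ORFs ≥ 3 codons: frame +1 1–15 (5 codons), frame +2 8–34 (9 codons), frame +2 26–34 (3 codons). Count = 3.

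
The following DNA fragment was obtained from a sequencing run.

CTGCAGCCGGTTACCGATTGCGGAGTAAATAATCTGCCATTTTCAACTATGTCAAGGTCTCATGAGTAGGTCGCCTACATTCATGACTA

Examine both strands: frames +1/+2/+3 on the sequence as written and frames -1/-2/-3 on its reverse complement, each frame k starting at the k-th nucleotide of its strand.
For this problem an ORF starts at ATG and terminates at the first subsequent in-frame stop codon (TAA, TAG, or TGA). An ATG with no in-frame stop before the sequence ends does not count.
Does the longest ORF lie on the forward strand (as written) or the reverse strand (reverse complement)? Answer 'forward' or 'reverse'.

Reverse complement (5'→3'): TAGTCATGAATGTAGGCGACCTACTCATGAGACCTTGACATAGTTGAAAATGGCAGATTATTTACTCCGCAATCGGTAACCGGCTGCAG
Frame +1: CTG CAG CCG GTT ACC GAT TGC GGA GTA AAT AAT CTG CCA TTT TCA ACT ATG TCA AGG TCT CAT GAG TAG GTC GCC TAC ATT CAT GAC — ATG at 49, stop TAG at 67 → 21 nt.
Frame +2: TGC AGC CGG TTA CCG ATT GCG GAG TAA ATA ATC TGC CAT TTT CAA CTA TGT CAA GGT CTC ATG AGT AGG TCG CCT ACA TTC ATG ACT — no ATG→stop ORF.
Frame +3: GCA GCC GGT TAC CGA TTG CGG AGT AAA TAA TCT GCC ATT TTC AAC TAT GTC AAG GTC TCA TGA GTA GGT CGC CTA CAT TCA TGA CTA — no ATG→stop ORF.
Frame -1: TAG TCA TGA ATG TAG GCG ACC TAC TCA TGA GAC CTT GAC ATA GTT GAA AAT GGC AGA TTA TTT ACT CCG CAA TCG GTA ACC GGC TGC — ATG at 10, stop TAG at 13 → 6 nt.
Frame -2: AGT CAT GAA TGT AGG CGA CCT ACT CAT GAG ACC TTG ACA TAG TTG AAA ATG GCA GAT TAT TTA CTC CGC AAT CGG TAA CCG GCT GCA — ATG at 50, stop TAA at 77 → 30 nt.
Frame -3: GTC ATG AAT GTA GGC GAC CTA CTC ATG AGA CCT TGA CAT AGT TGA AAA TGG CAG ATT ATT TAC TCC GCA ATC GGT AAC CGG CTG CAG — ATG at 6, stop TGA at 36 → 33 nt; ATG at 27, stop TGA at 36 → 12 nt.
Forward-strand max 21 nt; reverse-strand max 33 nt. The reverse strand has the longer ORF.

reverse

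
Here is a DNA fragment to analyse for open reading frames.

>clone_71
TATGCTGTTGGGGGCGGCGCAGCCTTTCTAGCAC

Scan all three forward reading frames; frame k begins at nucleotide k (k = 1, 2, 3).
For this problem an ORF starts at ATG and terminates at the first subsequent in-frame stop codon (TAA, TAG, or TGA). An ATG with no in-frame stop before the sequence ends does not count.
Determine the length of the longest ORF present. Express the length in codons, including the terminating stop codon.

Frame 1: TAT GCT GTT GGG GGC GGC GCA GCC TTT CTA GCA — no ATG→stop ORF.
Frame 2: ATG CTG TTG GGG GCG GCG CAG CCT TTC TAG CAC — ATG at 2, stop TAG at 29 → 30 nt.
Frame 3: TGC TGT TGG GGG CGG CGC AGC CTT TCT AGC — no ATG→stop ORF.
Longest: frame 2, positions 2–31, 30 nt = 10 codons = 9 aa. → 10 codons.

10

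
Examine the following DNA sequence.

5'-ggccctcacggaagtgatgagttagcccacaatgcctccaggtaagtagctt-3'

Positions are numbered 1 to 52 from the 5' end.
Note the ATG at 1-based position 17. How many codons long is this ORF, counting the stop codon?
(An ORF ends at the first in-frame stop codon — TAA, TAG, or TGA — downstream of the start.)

3

Codons from position 17: ATG (17–19), AGT (20–22), TAG (23–25).
TAG is the first in-frame stop; that's 3 codons including the stop.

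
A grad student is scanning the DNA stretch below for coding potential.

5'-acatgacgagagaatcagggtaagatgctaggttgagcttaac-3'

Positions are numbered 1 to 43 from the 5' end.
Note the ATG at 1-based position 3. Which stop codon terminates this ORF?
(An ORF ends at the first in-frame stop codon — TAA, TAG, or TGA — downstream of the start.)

TAA

Codons from position 3: ATG (3–5), ACG (6–8), AGA (9–11), GAA (12–14), TCA (15–17), GGG (18–20), TAA (21–23).
The first in-frame stop codon is TAA.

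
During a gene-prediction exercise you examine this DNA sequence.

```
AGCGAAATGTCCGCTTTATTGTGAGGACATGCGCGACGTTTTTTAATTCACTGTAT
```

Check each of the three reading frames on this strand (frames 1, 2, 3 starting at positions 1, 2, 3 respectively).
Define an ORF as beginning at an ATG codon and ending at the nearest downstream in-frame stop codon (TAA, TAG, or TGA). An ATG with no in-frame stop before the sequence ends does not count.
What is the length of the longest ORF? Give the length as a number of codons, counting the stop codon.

Frame 1: AGC GAA ATG TCC GCT TTA TTG TGA GGA CAT GCG CGA CGT TTT TTA ATT CAC TGT — ATG at 7, stop TGA at 22 → 18 nt.
Frame 2: GCG AAA TGT CCG CTT TAT TGT GAG GAC ATG CGC GAC GTT TTT TAA TTC ACT GTA — ATG at 29, stop TAA at 44 → 18 nt.
Frame 3: CGA AAT GTC CGC TTT ATT GTG AGG ACA TGC GCG ACG TTT TTT AAT TCA CTG TAT — no ATG→stop ORF.
Longest: frame 1, positions 7–24, 18 nt = 6 codons = 5 aa. → 6 codons.

6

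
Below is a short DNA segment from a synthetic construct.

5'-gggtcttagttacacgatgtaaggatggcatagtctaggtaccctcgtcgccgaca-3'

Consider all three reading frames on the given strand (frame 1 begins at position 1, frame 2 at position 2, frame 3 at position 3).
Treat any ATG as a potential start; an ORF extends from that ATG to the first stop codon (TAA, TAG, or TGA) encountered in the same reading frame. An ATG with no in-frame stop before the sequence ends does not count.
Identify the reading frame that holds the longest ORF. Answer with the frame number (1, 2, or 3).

1

Frame 1: GGG TCT TAG TTA CAC GAT GTA AGG ATG GCA TAG TCT AGG TAC CCT CGT CGC CGA — ATG at 25, stop TAG at 31 → 9 nt.
Frame 2: GGT CTT AGT TAC ACG ATG TAA GGA TGG CAT AGT CTA GGT ACC CTC GTC GCC GAC — ATG at 17, stop TAA at 20 → 6 nt.
Frame 3: GTC TTA GTT ACA CGA TGT AAG GAT GGC ATA GTC TAG GTA CCC TCG TCG CCG ACA — no ATG→stop ORF.
Longest ORF is 9 nt in frame 1 (positions 25–33).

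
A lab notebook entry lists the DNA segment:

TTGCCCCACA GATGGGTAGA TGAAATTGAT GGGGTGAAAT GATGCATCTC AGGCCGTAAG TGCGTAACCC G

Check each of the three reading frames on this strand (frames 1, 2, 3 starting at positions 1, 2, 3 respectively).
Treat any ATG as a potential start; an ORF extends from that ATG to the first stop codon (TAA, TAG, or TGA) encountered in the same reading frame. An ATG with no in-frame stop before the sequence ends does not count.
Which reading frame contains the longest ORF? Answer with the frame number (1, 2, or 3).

3

Frame 1: TTG CCC CAC AGA TGG GTA GAT GAA ATT GAT GGG GTG AAA TGA TGC ATC TCA GGC CGT AAG TGC GTA ACC — no ATG→stop ORF.
Frame 2: TGC CCC ACA GAT GGG TAG ATG AAA TTG ATG GGG TGA AAT GAT GCA TCT CAG GCC GTA AGT GCG TAA CCC — ATG at 20, stop TGA at 35 → 18 nt; ATG at 29, stop TGA at 35 → 9 nt.
Frame 3: GCC CCA CAG ATG GGT AGA TGA AAT TGA TGG GGT GAA ATG ATG CAT CTC AGG CCG TAA GTG CGT AAC CCG — ATG at 12, stop TGA at 21 → 12 nt; ATG at 39, stop TAA at 57 → 21 nt; ATG at 42, stop TAA at 57 → 18 nt.
Longest ORF is 21 nt in frame 3 (positions 39–59).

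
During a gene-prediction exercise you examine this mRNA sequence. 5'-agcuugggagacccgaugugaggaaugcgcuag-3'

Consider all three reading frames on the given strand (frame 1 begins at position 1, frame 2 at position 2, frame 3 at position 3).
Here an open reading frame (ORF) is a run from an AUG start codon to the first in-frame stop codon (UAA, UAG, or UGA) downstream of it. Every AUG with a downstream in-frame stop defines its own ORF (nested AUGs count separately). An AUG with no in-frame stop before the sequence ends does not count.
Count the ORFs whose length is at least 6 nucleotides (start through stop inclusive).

2

Frame 1: AGC UUG GGA GAC CCG AUG UGA GGA AUG CGC UAG — AUG at 16, stop UGA at 19 → 6 nt; AUG at 25, stop UAG at 31 → 9 nt.
Frame 2: GCU UGG GAG ACC CGA UGU GAG GAA UGC GCU — no AUG→stop ORF.
Frame 3: CUU GGG AGA CCC GAU GUG AGG AAU GCG CUA — no AUG→stop ORF.
ORFs ≥ 6 nucleotides: frame 1 16–21 (6 nucleotides), frame 1 25–33 (9 nucleotides). Count = 2.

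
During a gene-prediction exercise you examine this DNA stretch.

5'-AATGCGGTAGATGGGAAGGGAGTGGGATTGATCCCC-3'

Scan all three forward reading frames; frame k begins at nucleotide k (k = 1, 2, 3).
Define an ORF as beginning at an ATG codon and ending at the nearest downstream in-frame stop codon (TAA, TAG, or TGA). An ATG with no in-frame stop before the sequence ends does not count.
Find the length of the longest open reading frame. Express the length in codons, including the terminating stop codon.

Frame 1: AAT GCG GTA GAT GGG AAG GGA GTG GGA TTG ATC CCC — no ATG→stop ORF.
Frame 2: ATG CGG TAG ATG GGA AGG GAG TGG GAT TGA TCC — ATG at 2, stop TAG at 8 → 9 nt; ATG at 11, stop TGA at 29 → 21 nt.
Frame 3: TGC GGT AGA TGG GAA GGG AGT GGG ATT GAT CCC — no ATG→stop ORF.
Longest: frame 2, positions 11–31, 21 nt = 7 codons = 6 aa. → 7 codons.

7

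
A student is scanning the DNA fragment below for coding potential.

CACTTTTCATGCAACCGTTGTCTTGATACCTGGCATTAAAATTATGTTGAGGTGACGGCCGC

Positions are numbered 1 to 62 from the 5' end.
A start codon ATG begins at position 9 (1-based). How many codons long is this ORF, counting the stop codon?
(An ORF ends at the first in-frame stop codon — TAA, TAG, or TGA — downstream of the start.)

6

Codons from position 9: ATG (9–11), CAA (12–14), CCG (15–17), TTG (18–20), TCT (21–23), TGA (24–26).
TGA is the first in-frame stop; that's 6 codons including the stop.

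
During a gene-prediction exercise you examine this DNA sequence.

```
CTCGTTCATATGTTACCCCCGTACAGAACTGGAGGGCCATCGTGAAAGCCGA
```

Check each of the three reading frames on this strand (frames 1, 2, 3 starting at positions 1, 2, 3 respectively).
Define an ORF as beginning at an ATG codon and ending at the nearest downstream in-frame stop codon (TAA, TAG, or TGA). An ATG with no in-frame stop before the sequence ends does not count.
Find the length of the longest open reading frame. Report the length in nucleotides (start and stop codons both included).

36

Frame 1: CTC GTT CAT ATG TTA CCC CCG TAC AGA ACT GGA GGG CCA TCG TGA AAG CCG — ATG at 10, stop TGA at 43 → 36 nt.
Frame 2: TCG TTC ATA TGT TAC CCC CGT ACA GAA CTG GAG GGC CAT CGT GAA AGC CGA — no ATG→stop ORF.
Frame 3: CGT TCA TAT GTT ACC CCC GTA CAG AAC TGG AGG GCC ATC GTG AAA GCC — no ATG→stop ORF.
Longest: frame 1, positions 10–45, 36 nt = 12 codons = 11 aa. → 36 nucleotides.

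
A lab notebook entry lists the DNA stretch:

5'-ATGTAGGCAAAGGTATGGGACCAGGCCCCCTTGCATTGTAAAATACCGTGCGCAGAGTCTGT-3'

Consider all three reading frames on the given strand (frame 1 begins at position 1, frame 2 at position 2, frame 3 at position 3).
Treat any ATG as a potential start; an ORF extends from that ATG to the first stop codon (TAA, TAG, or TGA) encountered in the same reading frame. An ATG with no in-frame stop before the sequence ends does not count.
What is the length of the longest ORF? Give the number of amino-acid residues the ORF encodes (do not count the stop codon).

Frame 1: ATG TAG GCA AAG GTA TGG GAC CAG GCC CCC TTG CAT TGT AAA ATA CCG TGC GCA GAG TCT — ATG at 1, stop TAG at 4 → 6 nt.
Frame 2: TGT AGG CAA AGG TAT GGG ACC AGG CCC CCT TGC ATT GTA AAA TAC CGT GCG CAG AGT CTG — no ATG→stop ORF.
Frame 3: GTA GGC AAA GGT ATG GGA CCA GGC CCC CTT GCA TTG TAA AAT ACC GTG CGC AGA GTC TGT — ATG at 15, stop TAA at 39 → 27 nt.
Longest: frame 3, positions 15–41, 27 nt = 9 codons = 8 aa. → 8 amino acids.

8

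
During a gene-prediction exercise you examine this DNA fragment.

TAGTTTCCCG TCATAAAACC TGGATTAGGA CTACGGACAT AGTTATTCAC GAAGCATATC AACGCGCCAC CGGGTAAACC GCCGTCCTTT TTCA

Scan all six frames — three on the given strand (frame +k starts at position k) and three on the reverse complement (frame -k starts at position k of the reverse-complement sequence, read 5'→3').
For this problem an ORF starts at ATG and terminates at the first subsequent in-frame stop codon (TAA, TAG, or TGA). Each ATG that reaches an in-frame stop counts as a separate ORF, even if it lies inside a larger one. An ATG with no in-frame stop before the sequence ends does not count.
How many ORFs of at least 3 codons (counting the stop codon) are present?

Reverse complement (5'→3'): TGAAAAAGGACGGCGGTTTACCCGGTGGCGCGTTGATATGCTTCGTGAATAACTATGTCCGTAGTCCTAATCCAGGTTTTATGACGGGAAACTA
Frame +1: TAG TTT CCC GTC ATA AAA CCT GGA TTA GGA CTA CGG ACA TAG TTA TTC ACG AAG CAT ATC AAC GCG CCA CCG GGT AAA CCG CCG TCC TTT TTC — no ATG→stop ORF.
Frame +2: AGT TTC CCG TCA TAA AAC CTG GAT TAG GAC TAC GGA CAT AGT TAT TCA CGA AGC ATA TCA ACG CGC CAC CGG GTA AAC CGC CGT CCT TTT TCA — no ATG→stop ORF.
Frame +3: GTT TCC CGT CAT AAA ACC TGG ATT AGG ACT ACG GAC ATA GTT ATT CAC GAA GCA TAT CAA CGC GCC ACC GGG TAA ACC GCC GTC CTT TTT — no ATG→stop ORF.
Frame -1: TGA AAA AGG ACG GCG GTT TAC CCG GTG GCG CGT TGA TAT GCT TCG TGA ATA ACT ATG TCC GTA GTC CTA ATC CAG GTT TTA TGA CGG GAA ACT — ATG at 55, stop TGA at 82 → 30 nt.
Frame -2: GAA AAA GGA CGG CGG TTT ACC CGG TGG CGC GTT GAT ATG CTT CGT GAA TAA CTA TGT CCG TAG TCC TAA TCC AGG TTT TAT GAC GGG AAA CTA — ATG at 38, stop TAA at 50 → 15 nt.
Frame -3: AAA AAG GAC GGC GGT TTA CCC GGT GGC GCG TTG ATA TGC TTC GTG AAT AAC TAT GTC CGT AGT CCT AAT CCA GGT TTT ATG ACG GGA AAC — no ATG→stop ORF.
ORFs ≥ 3 codons: frame -1 55–84 (10 codons), frame -2 38–52 (5 codons). Count = 2.

2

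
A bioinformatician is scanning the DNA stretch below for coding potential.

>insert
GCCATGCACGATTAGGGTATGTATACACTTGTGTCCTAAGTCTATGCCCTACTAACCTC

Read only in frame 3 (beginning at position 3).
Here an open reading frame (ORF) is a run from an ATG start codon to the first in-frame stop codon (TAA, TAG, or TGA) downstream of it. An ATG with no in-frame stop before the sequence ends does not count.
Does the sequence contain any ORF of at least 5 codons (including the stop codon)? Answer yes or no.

no

Frame 3: CAT GCA CGA TTA GGG TAT GTA TAC ACT TGT GTC CTA AGT CTA TGC CCT ACT AAC CTC — no ATG→stop ORF.
Largest ORF found is 0 codons < 5, so no.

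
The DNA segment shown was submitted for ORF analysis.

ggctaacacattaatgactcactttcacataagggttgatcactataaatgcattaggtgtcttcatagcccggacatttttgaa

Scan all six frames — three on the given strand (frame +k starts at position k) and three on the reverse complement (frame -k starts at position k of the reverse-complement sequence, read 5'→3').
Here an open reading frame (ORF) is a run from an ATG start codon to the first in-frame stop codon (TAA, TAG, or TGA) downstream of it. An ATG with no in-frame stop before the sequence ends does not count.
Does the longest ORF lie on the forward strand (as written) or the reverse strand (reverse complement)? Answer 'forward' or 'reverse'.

Reverse complement (5'→3'): TTCAAAAATGTCCGGGCTATGAAGACACCTAATGCATTTATAGTGATCAACCCTTATGTGAAAGTGAGTCATTAATGTGTTAGCC
Frame +1: GGC TAA CAC ATT AAT GAC TCA CTT TCA CAT AAG GGT TGA TCA CTA TAA ATG CAT TAG GTG TCT TCA TAG CCC GGA CAT TTT TGA — ATG at 49, stop TAG at 55 → 9 nt.
Frame +2: GCT AAC ACA TTA ATG ACT CAC TTT CAC ATA AGG GTT GAT CAC TAT AAA TGC ATT AGG TGT CTT CAT AGC CCG GAC ATT TTT GAA — no ATG→stop ORF.
Frame +3: CTA ACA CAT TAA TGA CTC ACT TTC ACA TAA GGG TTG ATC ACT ATA AAT GCA TTA GGT GTC TTC ATA GCC CGG ACA TTT TTG — no ATG→stop ORF.
Frame -1: TTC AAA AAT GTC CGG GCT ATG AAG ACA CCT AAT GCA TTT ATA GTG ATC AAC CCT TAT GTG AAA GTG AGT CAT TAA TGT GTT AGC — ATG at 19, stop TAA at 73 → 57 nt.
Frame -2: TCA AAA ATG TCC GGG CTA TGA AGA CAC CTA ATG CAT TTA TAG TGA TCA ACC CTT ATG TGA AAG TGA GTC ATT AAT GTG TTA GCC — ATG at 8, stop TGA at 20 → 15 nt; ATG at 32, stop TAG at 41 → 12 nt; ATG at 56, stop TGA at 59 → 6 nt.
Frame -3: CAA AAA TGT CCG GGC TAT GAA GAC ACC TAA TGC ATT TAT AGT GAT CAA CCC TTA TGT GAA AGT GAG TCA TTA ATG TGT TAG — ATG at 75, stop TAG at 81 → 9 nt.
Forward-strand max 9 nt; reverse-strand max 57 nt. The reverse strand has the longer ORF.

reverse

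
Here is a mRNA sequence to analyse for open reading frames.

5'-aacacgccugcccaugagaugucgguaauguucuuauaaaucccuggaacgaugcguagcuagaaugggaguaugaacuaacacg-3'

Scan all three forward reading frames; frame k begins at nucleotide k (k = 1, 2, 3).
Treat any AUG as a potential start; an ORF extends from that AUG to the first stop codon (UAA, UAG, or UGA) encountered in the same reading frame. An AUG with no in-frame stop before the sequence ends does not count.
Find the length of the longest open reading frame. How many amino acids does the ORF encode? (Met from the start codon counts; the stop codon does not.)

Frame 1: AAC ACG CCU GCC CAU GAG AUG UCG GUA AUG UUC UUA UAA AUC CCU GGA ACG AUG CGU AGC UAG AAU GGG AGU AUG AAC UAA CAC — AUG at 19, stop UAA at 37 → 21 nt; AUG at 28, stop UAA at 37 → 12 nt; AUG at 52, stop UAG at 61 → 12 nt; AUG at 73, stop UAA at 79 → 9 nt.
Frame 2: ACA CGC CUG CCC AUG AGA UGU CGG UAA UGU UCU UAU AAA UCC CUG GAA CGA UGC GUA GCU AGA AUG GGA GUA UGA ACU AAC ACG — AUG at 14, stop UAA at 26 → 15 nt; AUG at 65, stop UGA at 74 → 12 nt.
Frame 3: CAC GCC UGC CCA UGA GAU GUC GGU AAU GUU CUU AUA AAU CCC UGG AAC GAU GCG UAG CUA GAA UGG GAG UAU GAA CUA ACA — no AUG→stop ORF.
Longest: frame 1, positions 19–39, 21 nt = 7 codons = 6 aa. → 6 amino acids.

6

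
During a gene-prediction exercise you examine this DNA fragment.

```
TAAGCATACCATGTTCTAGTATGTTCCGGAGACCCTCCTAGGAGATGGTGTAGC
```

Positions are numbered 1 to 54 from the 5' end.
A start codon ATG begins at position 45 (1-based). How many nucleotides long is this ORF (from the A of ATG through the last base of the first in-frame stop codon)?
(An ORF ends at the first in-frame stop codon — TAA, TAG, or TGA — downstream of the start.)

Codons from position 45: ATG (45–47), GTG (48–50), TAG (51–53).
TAG is the first in-frame stop; ORF spans 45–53, 9 nucleotides.

9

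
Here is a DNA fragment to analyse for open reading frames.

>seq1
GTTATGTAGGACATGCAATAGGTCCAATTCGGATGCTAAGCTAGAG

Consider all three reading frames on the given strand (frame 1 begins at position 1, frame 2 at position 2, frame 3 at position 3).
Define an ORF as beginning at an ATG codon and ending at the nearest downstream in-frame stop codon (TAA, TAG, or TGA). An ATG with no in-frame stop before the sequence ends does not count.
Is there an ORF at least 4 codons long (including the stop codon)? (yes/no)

yes

Frame 1: GTT ATG TAG GAC ATG CAA TAG GTC CAA TTC GGA TGC TAA GCT AGA — ATG at 4, stop TAG at 7 → 6 nt; ATG at 13, stop TAG at 19 → 9 nt.
Frame 2: TTA TGT AGG ACA TGC AAT AGG TCC AAT TCG GAT GCT AAG CTA GAG — no ATG→stop ORF.
Frame 3: TAT GTA GGA CAT GCA ATA GGT CCA ATT CGG ATG CTA AGC TAG — ATG at 33, stop TAG at 42 → 12 nt.
Frame 3 has an ORF of 4 codons (positions 33–44) ≥ 4, so yes.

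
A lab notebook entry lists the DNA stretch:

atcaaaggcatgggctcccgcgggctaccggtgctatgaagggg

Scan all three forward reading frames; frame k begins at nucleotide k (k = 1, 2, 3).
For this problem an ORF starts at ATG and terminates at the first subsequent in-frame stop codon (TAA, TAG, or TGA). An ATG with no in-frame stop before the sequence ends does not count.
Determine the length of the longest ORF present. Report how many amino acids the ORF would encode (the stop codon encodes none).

Frame 1: ATC AAA GGC ATG GGC TCC CGC GGG CTA CCG GTG CTA TGA AGG — ATG at 10, stop TGA at 37 → 30 nt.
Frame 2: TCA AAG GCA TGG GCT CCC GCG GGC TAC CGG TGC TAT GAA GGG — no ATG→stop ORF.
Frame 3: CAA AGG CAT GGG CTC CCG CGG GCT ACC GGT GCT ATG AAG GGG — no ATG→stop ORF.
Longest: frame 1, positions 10–39, 30 nt = 10 codons = 9 aa. → 9 amino acids.

9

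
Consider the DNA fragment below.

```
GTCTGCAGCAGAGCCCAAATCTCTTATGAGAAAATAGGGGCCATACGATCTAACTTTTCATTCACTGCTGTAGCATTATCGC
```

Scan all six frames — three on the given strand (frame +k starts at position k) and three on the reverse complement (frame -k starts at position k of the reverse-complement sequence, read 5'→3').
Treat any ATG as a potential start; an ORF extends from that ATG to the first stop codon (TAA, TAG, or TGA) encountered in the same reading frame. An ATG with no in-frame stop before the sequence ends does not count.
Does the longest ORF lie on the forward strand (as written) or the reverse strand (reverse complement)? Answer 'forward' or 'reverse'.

Reverse complement (5'→3'): GCGATAATGCTACAGCAGTGAATGAAAAGTTAGATCGTATGGCCCCTATTTTCTCATAAGAGATTTGGGCTCTGCTGCAGAC
Frame +1: GTC TGC AGC AGA GCC CAA ATC TCT TAT GAG AAA ATA GGG GCC ATA CGA TCT AAC TTT TCA TTC ACT GCT GTA GCA TTA TCG — no ATG→stop ORF.
Frame +2: TCT GCA GCA GAG CCC AAA TCT CTT ATG AGA AAA TAG GGG CCA TAC GAT CTA ACT TTT CAT TCA CTG CTG TAG CAT TAT CGC — ATG at 26, stop TAG at 35 → 12 nt.
Frame +3: CTG CAG CAG AGC CCA AAT CTC TTA TGA GAA AAT AGG GGC CAT ACG ATC TAA CTT TTC ATT CAC TGC TGT AGC ATT ATC — no ATG→stop ORF.
Frame -1: GCG ATA ATG CTA CAG CAG TGA ATG AAA AGT TAG ATC GTA TGG CCC CTA TTT TCT CAT AAG AGA TTT GGG CTC TGC TGC AGA — ATG at 7, stop TGA at 19 → 15 nt; ATG at 22, stop TAG at 31 → 12 nt.
Frame -2: CGA TAA TGC TAC AGC AGT GAA TGA AAA GTT AGA TCG TAT GGC CCC TAT TTT CTC ATA AGA GAT TTG GGC TCT GCT GCA GAC — no ATG→stop ORF.
Frame -3: GAT AAT GCT ACA GCA GTG AAT GAA AAG TTA GAT CGT ATG GCC CCT ATT TTC TCA TAA GAG ATT TGG GCT CTG CTG CAG — ATG at 39, stop TAA at 57 → 21 nt.
Forward-strand max 12 nt; reverse-strand max 21 nt. The reverse strand has the longer ORF.

reverse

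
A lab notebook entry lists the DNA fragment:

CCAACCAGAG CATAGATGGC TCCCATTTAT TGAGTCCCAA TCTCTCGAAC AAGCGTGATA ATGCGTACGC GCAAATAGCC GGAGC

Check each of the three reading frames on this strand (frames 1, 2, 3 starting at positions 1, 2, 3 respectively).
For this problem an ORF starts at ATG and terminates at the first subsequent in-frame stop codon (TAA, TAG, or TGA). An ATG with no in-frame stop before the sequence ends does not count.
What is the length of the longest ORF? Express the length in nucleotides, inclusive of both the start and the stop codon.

18

Frame 1: CCA ACC AGA GCA TAG ATG GCT CCC ATT TAT TGA GTC CCA ATC TCT CGA ACA AGC GTG ATA ATG CGT ACG CGC AAA TAG CCG GAG — ATG at 16, stop TGA at 31 → 18 nt; ATG at 61, stop TAG at 76 → 18 nt.
Frame 2: CAA CCA GAG CAT AGA TGG CTC CCA TTT ATT GAG TCC CAA TCT CTC GAA CAA GCG TGA TAA TGC GTA CGC GCA AAT AGC CGG AGC — no ATG→stop ORF.
Frame 3: AAC CAG AGC ATA GAT GGC TCC CAT TTA TTG AGT CCC AAT CTC TCG AAC AAG CGT GAT AAT GCG TAC GCG CAA ATA GCC GGA — no ATG→stop ORF.
Longest: frame 1, positions 16–33, 18 nt = 6 codons = 5 aa. → 18 nucleotides.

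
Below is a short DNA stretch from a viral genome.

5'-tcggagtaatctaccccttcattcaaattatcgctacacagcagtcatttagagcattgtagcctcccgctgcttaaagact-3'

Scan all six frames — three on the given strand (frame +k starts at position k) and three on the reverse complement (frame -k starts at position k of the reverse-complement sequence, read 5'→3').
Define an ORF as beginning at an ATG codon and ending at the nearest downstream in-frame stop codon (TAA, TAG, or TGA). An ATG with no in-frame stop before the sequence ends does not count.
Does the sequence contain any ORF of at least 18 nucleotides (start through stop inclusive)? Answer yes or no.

no

Reverse complement (5'→3'): AGTCTTTAAGCAGCGGGAGGCTACAATGCTCTAAATGACTGCTGTGTAGCGATAATTTGAATGAAGGGGTAGATTACTCCGA
Frame +1: TCG GAG TAA TCT ACC CCT TCA TTC AAA TTA TCG CTA CAC AGC AGT CAT TTA GAG CAT TGT AGC CTC CCG CTG CTT AAA GAC — no ATG→stop ORF.
Frame +2: CGG AGT AAT CTA CCC CTT CAT TCA AAT TAT CGC TAC ACA GCA GTC ATT TAG AGC ATT GTA GCC TCC CGC TGC TTA AAG ACT — no ATG→stop ORF.
Frame +3: GGA GTA ATC TAC CCC TTC ATT CAA ATT ATC GCT ACA CAG CAG TCA TTT AGA GCA TTG TAG CCT CCC GCT GCT TAA AGA — no ATG→stop ORF.
Frame -1: AGT CTT TAA GCA GCG GGA GGC TAC AAT GCT CTA AAT GAC TGC TGT GTA GCG ATA ATT TGA ATG AAG GGG TAG ATT ACT CCG — ATG at 61, stop TAG at 70 → 12 nt.
Frame -2: GTC TTT AAG CAG CGG GAG GCT ACA ATG CTC TAA ATG ACT GCT GTG TAG CGA TAA TTT GAA TGA AGG GGT AGA TTA CTC CGA — ATG at 26, stop TAA at 32 → 9 nt; ATG at 35, stop TAG at 47 → 15 nt.
Frame -3: TCT TTA AGC AGC GGG AGG CTA CAA TGC TCT AAA TGA CTG CTG TGT AGC GAT AAT TTG AAT GAA GGG GTA GAT TAC TCC — no ATG→stop ORF.
Largest ORF found is 15 nucleotides < 18, so no.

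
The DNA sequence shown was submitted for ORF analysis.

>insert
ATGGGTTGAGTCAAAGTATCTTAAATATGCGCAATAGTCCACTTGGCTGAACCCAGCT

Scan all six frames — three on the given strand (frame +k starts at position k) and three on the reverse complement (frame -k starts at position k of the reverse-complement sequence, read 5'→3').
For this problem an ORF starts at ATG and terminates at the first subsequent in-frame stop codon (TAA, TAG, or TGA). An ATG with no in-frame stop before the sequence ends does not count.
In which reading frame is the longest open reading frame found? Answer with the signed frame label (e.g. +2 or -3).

+3

Reverse complement (5'→3'): AGCTGGGTTCAGCCAAGTGGACTATTGCGCATATTTAAGATACTTTGACTCAACCCAT
Frame +1: ATG GGT TGA GTC AAA GTA TCT TAA ATA TGC GCA ATA GTC CAC TTG GCT GAA CCC AGC — ATG at 1, stop TGA at 7 → 9 nt.
Frame +2: TGG GTT GAG TCA AAG TAT CTT AAA TAT GCG CAA TAG TCC ACT TGG CTG AAC CCA GCT — no ATG→stop ORF.
Frame +3: GGG TTG AGT CAA AGT ATC TTA AAT ATG CGC AAT AGT CCA CTT GGC TGA ACC CAG — ATG at 27, stop TGA at 48 → 24 nt.
Frame -1: AGC TGG GTT CAG CCA AGT GGA CTA TTG CGC ATA TTT AAG ATA CTT TGA CTC AAC CCA — no ATG→stop ORF.
Frame -2: GCT GGG TTC AGC CAA GTG GAC TAT TGC GCA TAT TTA AGA TAC TTT GAC TCA ACC CAT — no ATG→stop ORF.
Frame -3: CTG GGT TCA GCC AAG TGG ACT ATT GCG CAT ATT TAA GAT ACT TTG ACT CAA CCC — no ATG→stop ORF.
Longest ORF is 24 nt in frame +3 (positions 27–50).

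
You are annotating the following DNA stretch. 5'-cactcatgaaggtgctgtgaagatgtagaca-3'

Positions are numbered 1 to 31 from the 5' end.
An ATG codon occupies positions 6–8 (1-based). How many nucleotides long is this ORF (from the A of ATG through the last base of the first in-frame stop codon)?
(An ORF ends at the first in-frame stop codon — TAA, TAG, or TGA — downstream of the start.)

Codons from position 6: ATG (6–8), AAG (9–11), GTG (12–14), CTG (15–17), TGA (18–20).
TGA is the first in-frame stop; ORF spans 6–20, 15 nucleotides.

15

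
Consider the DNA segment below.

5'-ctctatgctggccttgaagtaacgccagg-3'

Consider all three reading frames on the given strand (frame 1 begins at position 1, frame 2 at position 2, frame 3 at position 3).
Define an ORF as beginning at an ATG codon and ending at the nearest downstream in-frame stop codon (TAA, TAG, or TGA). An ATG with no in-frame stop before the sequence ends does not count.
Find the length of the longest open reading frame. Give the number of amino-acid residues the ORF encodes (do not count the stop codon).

5

Frame 1: CTC TAT GCT GGC CTT GAA GTA ACG CCA — no ATG→stop ORF.
Frame 2: TCT ATG CTG GCC TTG AAG TAA CGC CAG — ATG at 5, stop TAA at 20 → 18 nt.
Frame 3: CTA TGC TGG CCT TGA AGT AAC GCC AGG — no ATG→stop ORF.
Longest: frame 2, positions 5–22, 18 nt = 6 codons = 5 aa. → 5 amino acids.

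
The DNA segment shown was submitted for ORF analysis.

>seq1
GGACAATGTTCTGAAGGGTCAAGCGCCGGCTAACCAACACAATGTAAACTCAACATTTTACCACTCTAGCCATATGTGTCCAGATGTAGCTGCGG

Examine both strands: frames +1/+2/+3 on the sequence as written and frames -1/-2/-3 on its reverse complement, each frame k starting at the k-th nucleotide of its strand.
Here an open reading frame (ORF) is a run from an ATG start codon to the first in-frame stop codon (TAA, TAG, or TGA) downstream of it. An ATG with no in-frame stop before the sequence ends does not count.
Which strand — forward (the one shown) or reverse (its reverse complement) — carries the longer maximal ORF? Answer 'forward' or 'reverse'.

reverse

Reverse complement (5'→3'): CCGCAGCTACATCTGGACACATATGGCTAGAGTGGTAAAATGTTGAGTTTACATTGTGTTGGTTAGCCGGCGCTTGACCCTTCAGAACATTGTCC
Frame +1: GGA CAA TGT TCT GAA GGG TCA AGC GCC GGC TAA CCA ACA CAA TGT AAA CTC AAC ATT TTA CCA CTC TAG CCA TAT GTG TCC AGA TGT AGC TGC — no ATG→stop ORF.
Frame +2: GAC AAT GTT CTG AAG GGT CAA GCG CCG GCT AAC CAA CAC AAT GTA AAC TCA ACA TTT TAC CAC TCT AGC CAT ATG TGT CCA GAT GTA GCT GCG — no ATG→stop ORF.
Frame +3: ACA ATG TTC TGA AGG GTC AAG CGC CGG CTA ACC AAC ACA ATG TAA ACT CAA CAT TTT ACC ACT CTA GCC ATA TGT GTC CAG ATG TAG CTG CGG — ATG at 6, stop TGA at 12 → 9 nt; ATG at 42, stop TAA at 45 → 6 nt; ATG at 84, stop TAG at 87 → 6 nt.
Frame -1: CCG CAG CTA CAT CTG GAC ACA TAT GGC TAG AGT GGT AAA ATG TTG AGT TTA CAT TGT GTT GGT TAG CCG GCG CTT GAC CCT TCA GAA CAT TGT — ATG at 40, stop TAG at 64 → 27 nt.
Frame -2: CGC AGC TAC ATC TGG ACA CAT ATG GCT AGA GTG GTA AAA TGT TGA GTT TAC ATT GTG TTG GTT AGC CGG CGC TTG ACC CTT CAG AAC ATT GTC — ATG at 23, stop TGA at 44 → 24 nt.
Frame -3: GCA GCT ACA TCT GGA CAC ATA TGG CTA GAG TGG TAA AAT GTT GAG TTT ACA TTG TGT TGG TTA GCC GGC GCT TGA CCC TTC AGA ACA TTG TCC — no ATG→stop ORF.
Forward-strand max 9 nt; reverse-strand max 27 nt. The reverse strand has the longer ORF.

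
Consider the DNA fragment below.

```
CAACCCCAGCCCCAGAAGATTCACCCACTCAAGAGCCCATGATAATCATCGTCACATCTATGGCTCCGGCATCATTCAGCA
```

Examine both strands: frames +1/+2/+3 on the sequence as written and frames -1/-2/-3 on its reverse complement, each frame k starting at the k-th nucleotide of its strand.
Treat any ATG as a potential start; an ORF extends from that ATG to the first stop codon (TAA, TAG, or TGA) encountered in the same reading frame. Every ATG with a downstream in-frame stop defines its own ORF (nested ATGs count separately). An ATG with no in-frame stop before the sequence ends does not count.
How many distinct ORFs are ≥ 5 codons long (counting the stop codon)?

Reverse complement (5'→3'): TGCTGAATGATGCCGGAGCCATAGATGTGACGATGATTATCATGGGCTCTTGAGTGGGTGAATCTTCTGGGGCTGGGGTTG
Frame +1: CAA CCC CAG CCC CAG AAG ATT CAC CCA CTC AAG AGC CCA TGA TAA TCA TCG TCA CAT CTA TGG CTC CGG CAT CAT TCA GCA — no ATG→stop ORF.
Frame +2: AAC CCC AGC CCC AGA AGA TTC ACC CAC TCA AGA GCC CAT GAT AAT CAT CGT CAC ATC TAT GGC TCC GGC ATC ATT CAG — no ATG→stop ORF.
Frame +3: ACC CCA GCC CCA GAA GAT TCA CCC ACT CAA GAG CCC ATG ATA ATC ATC GTC ACA TCT ATG GCT CCG GCA TCA TTC AGC — no ATG→stop ORF.
Frame -1: TGC TGA ATG ATG CCG GAG CCA TAG ATG TGA CGA TGA TTA TCA TGG GCT CTT GAG TGG GTG AAT CTT CTG GGG CTG GGG TTG — ATG at 7, stop TAG at 22 → 18 nt; ATG at 10, stop TAG at 22 → 15 nt; ATG at 25, stop TGA at 28 → 6 nt.
Frame -2: GCT GAA TGA TGC CGG AGC CAT AGA TGT GAC GAT GAT TAT CAT GGG CTC TTG AGT GGG TGA ATC TTC TGG GGC TGG GGT — no ATG→stop ORF.
Frame -3: CTG AAT GAT GCC GGA GCC ATA GAT GTG ACG ATG ATT ATC ATG GGC TCT TGA GTG GGT GAA TCT TCT GGG GCT GGG GTT — ATG at 33, stop TGA at 51 → 21 nt; ATG at 42, stop TGA at 51 → 12 nt.
ORFs ≥ 5 codons: frame -1 7–24 (6 codons), frame -1 10–24 (5 codons), frame -3 33–53 (7 codons). Count = 3.

3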